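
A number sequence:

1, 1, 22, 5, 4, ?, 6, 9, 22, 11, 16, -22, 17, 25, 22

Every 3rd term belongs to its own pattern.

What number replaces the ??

Split by position mod 3: positions 1, 4, 7, … form one track, and each other residue class forms its own.
Track A: 1, 5, 6, 11, 17. Each term equals the sum of the previous two.
Track B: 1, 4, 9, 16, 25. Perfect squares starting at 1².
Track C: 22, ?, 22, -22, 22. Oscillating between 22 and -22.
Track C's pattern makes the blank -22.

-22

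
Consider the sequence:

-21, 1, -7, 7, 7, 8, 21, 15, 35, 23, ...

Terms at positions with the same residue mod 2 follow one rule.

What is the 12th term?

Odd-indexed and even-indexed terms follow separate rules.
Stream A = -21, -7, 7, 21, 35: linear: a_n = -35 + 14·n.
Stream B = 1, 7, 8, 15, 23: Fibonacci-style (each term is the sum of the two before it).
Term 12 comes from stream B (its 6th entry): 38.

38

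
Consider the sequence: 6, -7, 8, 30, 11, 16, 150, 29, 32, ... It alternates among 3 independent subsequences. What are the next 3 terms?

Split by position mod 3: positions 1, 4, 7, … form one track, and each other residue class forms its own.
Track A = 6, 30, 150: a geometric progression (common ratio 5).
Track B = -7, 11, 29: adding 18 each time.
Track C = 8, 16, 32: powers 2^3, 2^4, 2^5, ….
The 10th slot belongs to track A; its 4th term is 750.
The 11th slot belongs to track B; its 4th term is 47.
The 12th slot belongs to track C; its 4th term is 64.

750, 47, 64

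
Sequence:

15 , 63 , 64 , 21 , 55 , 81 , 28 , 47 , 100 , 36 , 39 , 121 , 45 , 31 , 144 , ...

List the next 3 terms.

55, 23, 169

Split by position mod 3 into 3 tracks.
Subsequence A: 15, 21, 28, 36, 45 — triangular numbers starting at T_5.
Subsequence B: 63, 55, 47, 39, 31 — arithmetic with common difference −8.
Subsequence C: 64, 81, 100, 121, 144 — perfect squares starting at 8².
Position 16 → subsequence A, term 6 = 55.
Term 17 comes from subsequence B (its 6th entry): 23.
Position 18 falls in subsequence C as its term 6, giving 169.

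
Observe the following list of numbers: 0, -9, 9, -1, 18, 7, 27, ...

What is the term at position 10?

Taking every 2nd term gives 2 separate tracks.
Stream A: 0, 9, 18, 27 (arithmetic with common difference +9).
Stream B: -9, -1, 7 (arithmetic, step +8).
The 10th slot belongs to stream B; its 5th term is 23.

23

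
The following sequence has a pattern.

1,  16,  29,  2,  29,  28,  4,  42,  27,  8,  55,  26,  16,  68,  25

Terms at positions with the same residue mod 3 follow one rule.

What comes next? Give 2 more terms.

Taking every 3rd term gives 3 separate tracks.
Subsequence A: 1, 2, 4, 8, 16 — a geometric progression (common ratio 2).
Subsequence B: 16, 29, 42, 55, 68 — arithmetic, step +13.
Subsequence C: 29, 28, 27, 26, 25 — subtracting 1 each time.
Position 16 → subsequence A, term 6 = 32.
Position 17 falls in subsequence B as its term 6, giving 81.

32, 81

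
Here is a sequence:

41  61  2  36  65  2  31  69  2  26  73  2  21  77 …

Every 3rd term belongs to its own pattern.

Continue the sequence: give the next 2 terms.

2, 16

Taking every 3rd term gives 3 separate tracks.
Track A: 41, 36, 31, 26, 21 — arithmetic, step −5.
Track B: 61, 65, 69, 73, 77 — arithmetic with common difference +4.
Track C: 2, 2, 2, 2 — the constant sequence 2.
Term 15 comes from track C (its 5th entry): 2.
The 16th slot belongs to track A; its 6th term is 16.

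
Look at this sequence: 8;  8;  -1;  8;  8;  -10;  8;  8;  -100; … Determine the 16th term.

The slot pattern repeats as AAB (period 3), so there are 2 interleaved tracks.
Track A is 8, 8, 8, 8, 8, 8, which is constant 8.
Track B is -1, -10, -100, which is geometric, ×10 each step.
Position 16 falls in track A as its term 11, giving 8.

8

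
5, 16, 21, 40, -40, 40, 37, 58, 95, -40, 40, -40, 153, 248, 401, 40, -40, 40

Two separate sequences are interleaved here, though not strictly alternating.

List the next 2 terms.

649, 1050

The slot pattern repeats as AAABBB (period 6), so there are 2 interleaved tracks.
Subsequence A: 5, 16, 21, 37, 58, 95, 153, 248, 401 — a Fibonacci-like recurrence a_n = a_{n-1} + a_{n-2}.
Subsequence B: 40, -40, 40, -40, 40, -40, 40, -40, 40 — alternating ±40.
Position 19 → subsequence A, term 10 = 649.
The 20th slot belongs to subsequence A; its 11th term is 1050.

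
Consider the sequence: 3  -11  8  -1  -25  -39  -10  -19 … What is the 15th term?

-46

The slot pattern repeats as AABB (period 4), so there are 2 interleaved tracks.
Subsequence A = 3, -11, -25, -39: arithmetic, step −14.
Subsequence B = 8, -1, -10, -19: arithmetic with common difference −9.
Term 15 comes from subsequence B (its 7th entry): -46.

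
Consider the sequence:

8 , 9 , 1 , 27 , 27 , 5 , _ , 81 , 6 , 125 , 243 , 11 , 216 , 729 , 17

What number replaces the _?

64

Split by position mod 3 into 3 tracks.
Stream A is 8, 27, ?, 125, 216, which is perfect cubes starting at 2³.
Stream B is 9, 27, 81, 243, 729, which is powers of 3.
Stream C is 1, 5, 6, 11, 17, which is Fibonacci-style (each term is the sum of the two before it).
Stream A's pattern makes the blank 64.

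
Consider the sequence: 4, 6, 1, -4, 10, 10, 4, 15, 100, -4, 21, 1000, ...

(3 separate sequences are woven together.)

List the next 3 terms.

The terms cycle through 3 interleaved subsequences.
Subsequence A = 4, -4, 4, -4: the oscillation 4·(−1)^(n+1).
Subsequence B = 6, 10, 15, 21: triangular numbers starting at T_3.
Subsequence C = 1, 10, 100, 1000: geometric with ratio 10.
Term 13 comes from subsequence A (its 5th entry): 4.
Position 14 falls in subsequence B as its term 5, giving 28.
The 15th slot belongs to subsequence C; its 5th term is 10000.

4, 28, 10000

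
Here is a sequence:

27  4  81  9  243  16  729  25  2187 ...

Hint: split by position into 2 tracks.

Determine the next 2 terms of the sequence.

36, 6561

Odd-indexed and even-indexed terms follow separate rules.
Stream A: 27, 81, 243, 729, 2187. Powers 3^3, 3^4, 3^5, ….
Stream B: 4, 9, 16, 25. The squares 2², 3², 4², ….
Term 10 comes from stream B (its 5th entry): 36.
The 11th slot belongs to stream A; its 6th term is 6561.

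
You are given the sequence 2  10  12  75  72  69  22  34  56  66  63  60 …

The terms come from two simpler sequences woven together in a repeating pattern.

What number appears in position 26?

Reading positions in blocks of 6 reveals the pattern AAABBB — 2 tracks woven together.
Subsequence A is 2, 10, 12, 22, 34, 56, which is each term equals the sum of the previous two.
Subsequence B is 75, 72, 69, 66, 63, 60, which is arithmetic, step −3.
Position 26 falls in subsequence A as its term 14, giving 2618.

2618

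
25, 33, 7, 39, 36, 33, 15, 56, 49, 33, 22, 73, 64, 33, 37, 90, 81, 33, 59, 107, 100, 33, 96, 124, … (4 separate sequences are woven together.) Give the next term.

Taking every 4th term gives 4 separate tracks.
Subsequence A: 25, 36, 49, 64, 81, 100 — consecutive squares n² from n = 5.
Subsequence B: 33, 33, 33, 33, 33, 33 — the constant sequence 33.
Subsequence C: 7, 15, 22, 37, 59, 96 — a Fibonacci-like recurrence a_n = a_{n-1} + a_{n-2}.
Subsequence D: 39, 56, 73, 90, 107, 124 — arithmetic, step +17.
Term 25 comes from subsequence A (its 7th entry): 121.

121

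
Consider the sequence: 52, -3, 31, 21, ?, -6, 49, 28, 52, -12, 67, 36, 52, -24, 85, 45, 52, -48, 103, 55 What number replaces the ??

Split by position mod 4 into 4 tracks.
Track A is 52, ?, 52, 52, 52, which is the constant sequence 52.
Track B is -3, -6, -12, -24, -48, which is geometric with ratio 2.
Track C is 31, 49, 67, 85, 103, which is arithmetic with common difference +18.
Track D is 21, 28, 36, 45, 55, which is triangular numbers starting at T_6.
Track A's pattern makes the blank 52.

52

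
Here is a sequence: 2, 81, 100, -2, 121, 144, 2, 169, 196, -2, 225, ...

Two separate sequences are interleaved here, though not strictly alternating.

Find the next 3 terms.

Reading positions in blocks of 3 reveals the pattern ABB — 2 tracks woven together.
Track A: 2, -2, 2, -2. The oscillation 2·(−1)^(n+1).
Track B: 81, 100, 121, 144, 169, 196, 225. Consecutive squares n² from n = 9.
Position 12 falls in track B as its term 8, giving 256.
Position 13 falls in track A as its term 5, giving 2.
Position 14 → track B, term 9 = 289.

256, 2, 289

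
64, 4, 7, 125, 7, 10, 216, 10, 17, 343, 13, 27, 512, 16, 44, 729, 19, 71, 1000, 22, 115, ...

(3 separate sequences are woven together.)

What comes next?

The terms cycle through 3 interleaved subsequences.
Track A: 64, 125, 216, 343, 512, 729, 1000 — the cubes 4³, 5³, 6³, ….
Track B: 4, 7, 10, 13, 16, 19, 22 — linear: a_n = 1 + 3·n.
Track C: 7, 10, 17, 27, 44, 71, 115 — a Fibonacci-like recurrence a_n = a_{n-1} + a_{n-2}.
Position 22 falls in track A as its term 8, giving 1331.

1331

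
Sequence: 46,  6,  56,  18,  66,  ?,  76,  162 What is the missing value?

Odd-indexed and even-indexed terms follow separate rules.
Stream A: 46, 56, 66, 76. Arithmetic with common difference +10.
Stream B: 6, 18, ?, 162. Geometric with ratio 3.
Filling stream B at index 3 by its rule yields 54.

54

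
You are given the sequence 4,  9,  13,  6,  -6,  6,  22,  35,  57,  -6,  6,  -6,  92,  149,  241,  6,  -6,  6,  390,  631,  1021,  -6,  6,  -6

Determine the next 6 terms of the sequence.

Reading positions in blocks of 6 reveals the pattern AAABBB — 2 tracks woven together.
Subsequence A is 4, 9, 13, 22, 35, 57, 92, 149, 241, 390, 631, 1021, which is Fibonacci-style (each term is the sum of the two before it).
Subsequence B is 6, -6, 6, -6, 6, -6, 6, -6, 6, -6, 6, -6, which is oscillating between 6 and -6.
Position 25 falls in subsequence A as its term 13, giving 1652.
Position 26 → subsequence A, term 14 = 2673.
Position 27 → subsequence A, term 15 = 4325.
Position 28 falls in subsequence B as its term 13, giving 6.
Term 29 comes from subsequence B (its 14th entry): -6.
Position 30 falls in subsequence B as its term 15, giving 6.

1652, 2673, 4325, 6, -6, 6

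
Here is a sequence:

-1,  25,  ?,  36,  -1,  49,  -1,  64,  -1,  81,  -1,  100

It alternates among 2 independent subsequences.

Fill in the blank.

Split by position mod 2 into 2 tracks.
Track A: -1, ?, -1, -1, -1, -1 — the constant sequence -1.
Track B: 25, 36, 49, 64, 81, 100 — the squares 5², 6², 7², ….
The gap is track A's term 2; the rule gives -1.

-1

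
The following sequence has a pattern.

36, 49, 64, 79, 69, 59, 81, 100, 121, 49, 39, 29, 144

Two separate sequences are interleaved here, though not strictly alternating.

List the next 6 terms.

169, 196, 19, 9, -1, 225

The slot pattern repeats as AAABBB (period 6), so there are 2 interleaved tracks.
Stream A = 36, 49, 64, 81, 100, 121, 144: consecutive squares n² from n = 6.
Stream B = 79, 69, 59, 49, 39, 29: arithmetic, step −10.
Position 14 → stream A, term 8 = 169.
Position 15 falls in stream A as its term 9, giving 196.
The 16th slot belongs to stream B; its 7th term is 19.
The 17th slot belongs to stream B; its 8th term is 9.
The 18th slot belongs to stream B; its 9th term is -1.
Position 19 → stream A, term 10 = 225.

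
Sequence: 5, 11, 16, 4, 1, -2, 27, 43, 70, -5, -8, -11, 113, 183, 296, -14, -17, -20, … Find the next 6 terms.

479, 775, 1254, -23, -26, -29

Positions follow the repeating pattern AAABBB; grouping by letter gives 2 tracks.
Stream A: 5, 11, 16, 27, 43, 70, 113, 183, 296. A Fibonacci-like recurrence a_n = a_{n-1} + a_{n-2}.
Stream B: 4, 1, -2, -5, -8, -11, -14, -17, -20. Linear: a_n = 7 − 3·n.
Position 19 falls in stream A as its term 10, giving 479.
Position 20 → stream A, term 11 = 775.
The 21st slot belongs to stream A; its 12th term is 1254.
Position 22 → stream B, term 10 = -23.
Term 23 comes from stream B (its 11th entry): -26.
Position 24 → stream B, term 12 = -29.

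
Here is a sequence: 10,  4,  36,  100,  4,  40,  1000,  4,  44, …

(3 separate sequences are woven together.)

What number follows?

Split by position mod 3: positions 1, 4, 7, … form one track, and each other residue class forms its own.
Stream A is 10, 100, 1000, which is powers of 10.
Stream B is 4, 4, 4, which is constant 4.
Stream C is 36, 40, 44, which is arithmetic, step +4.
Position 10 → stream A, term 4 = 10000.

10000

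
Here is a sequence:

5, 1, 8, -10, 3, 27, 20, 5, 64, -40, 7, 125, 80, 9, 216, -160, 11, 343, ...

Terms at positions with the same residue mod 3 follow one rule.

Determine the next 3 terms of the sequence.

Split by position mod 3: positions 1, 4, 7, … form one track, and each other residue class forms its own.
Track A = 5, -10, 20, -40, 80, -160: multiplying by -2 each time.
Track B = 1, 3, 5, 7, 9, 11: linear: a_n = -1 + 2·n.
Track C = 8, 27, 64, 125, 216, 343: the cubes 2³, 3³, 4³, ….
The 19th slot belongs to track A; its 7th term is 320.
Position 20 falls in track B as its term 7, giving 13.
Position 21 → track C, term 7 = 512.

320, 13, 512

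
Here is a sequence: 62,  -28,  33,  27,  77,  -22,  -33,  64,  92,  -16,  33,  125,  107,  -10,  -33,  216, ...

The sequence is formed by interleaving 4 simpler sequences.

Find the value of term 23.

Taking every 4th term gives 4 separate tracks.
Subsequence A: 62, 77, 92, 107 — arithmetic with common difference +15.
Subsequence B: -28, -22, -16, -10 — adding 6 each time.
Subsequence C: 33, -33, 33, -33 — oscillating between 33 and -33.
Subsequence D: 27, 64, 125, 216 — consecutive cubes n³ from n = 3.
Term 23 comes from subsequence C (its 6th entry): -33.

-33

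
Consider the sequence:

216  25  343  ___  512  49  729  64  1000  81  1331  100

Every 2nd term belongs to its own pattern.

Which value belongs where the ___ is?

36

Positions 1, 3, 5, … form one subsequence and positions 2, 4, 6, … form another.
Stream A: 216, 343, 512, 729, 1000, 1331 (perfect cubes starting at 6³).
Stream B: 25, ?, 49, 64, 81, 100 (consecutive squares n² from n = 5).
Filling stream B at index 2 by its rule yields 36.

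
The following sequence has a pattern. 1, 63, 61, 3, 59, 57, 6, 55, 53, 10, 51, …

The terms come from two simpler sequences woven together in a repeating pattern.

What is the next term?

The slot pattern repeats as ABB (period 3), so there are 2 interleaved tracks.
Track A: 1, 3, 6, 10 — triangular numbers starting at T_1.
Track B: 63, 61, 59, 57, 55, 53, 51 — arithmetic, step −2.
Position 12 → track B, term 8 = 49.

49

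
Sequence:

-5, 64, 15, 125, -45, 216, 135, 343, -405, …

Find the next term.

512

Odd-indexed and even-indexed terms follow separate rules.
Track A = -5, 15, -45, 135, -405: a geometric progression (common ratio -3).
Track B = 64, 125, 216, 343: perfect cubes starting at 4³.
Position 10 → track B, term 5 = 512.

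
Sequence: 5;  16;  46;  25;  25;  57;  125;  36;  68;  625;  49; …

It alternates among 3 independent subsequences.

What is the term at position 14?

64

Split by position mod 3 into 3 tracks.
Track A is 5, 25, 125, 625, which is geometric with ratio 5.
Track B is 16, 25, 36, 49, which is perfect squares starting at 4².
Track C is 46, 57, 68, which is arithmetic, step +11.
Position 14 falls in track B as its term 5, giving 64.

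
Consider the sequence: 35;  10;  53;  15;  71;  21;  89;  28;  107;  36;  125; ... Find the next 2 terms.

Positions 1, 3, 5, … form one subsequence and positions 2, 4, 6, … form another.
Track A = 35, 53, 71, 89, 107, 125: arithmetic, step +18.
Track B = 10, 15, 21, 28, 36: triangular numbers starting at T_4.
The 12th slot belongs to track B; its 6th term is 45.
Position 13 falls in track A as its term 7, giving 143.

45, 143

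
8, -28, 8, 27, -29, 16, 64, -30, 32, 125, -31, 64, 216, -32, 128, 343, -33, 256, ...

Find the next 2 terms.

Split by position mod 3: positions 1, 4, 7, … form one track, and each other residue class forms its own.
Subsequence A: 8, 27, 64, 125, 216, 343 — consecutive cubes n³ from n = 2.
Subsequence B: -28, -29, -30, -31, -32, -33 — arithmetic with common difference −1.
Subsequence C: 8, 16, 32, 64, 128, 256 — powers 2^3, 2^4, 2^5, ….
The 19th slot belongs to subsequence A; its 7th term is 512.
The 20th slot belongs to subsequence B; its 7th term is -34.

512, -34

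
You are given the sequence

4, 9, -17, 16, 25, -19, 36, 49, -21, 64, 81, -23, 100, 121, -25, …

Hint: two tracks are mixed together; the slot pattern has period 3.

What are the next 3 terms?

Reading positions in blocks of 3 reveals the pattern AAB — 2 tracks woven together.
Subsequence A: 4, 9, 16, 25, 36, 49, 64, 81, 100, 121 — the squares 2², 3², 4², ….
Subsequence B: -17, -19, -21, -23, -25 — linear: a_n = -15 − 2·n.
Position 16 falls in subsequence A as its term 11, giving 144.
Position 17 → subsequence A, term 12 = 169.
Position 18 → subsequence B, term 6 = -27.

144, 169, -27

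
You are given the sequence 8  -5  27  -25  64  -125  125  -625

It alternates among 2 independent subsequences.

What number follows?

The terms cycle through 2 interleaved subsequences.
Stream A: 8, 27, 64, 125 — consecutive cubes n³ from n = 2.
Stream B: -5, -25, -125, -625 — geometric with ratio 5.
Position 9 → stream A, term 5 = 216.

216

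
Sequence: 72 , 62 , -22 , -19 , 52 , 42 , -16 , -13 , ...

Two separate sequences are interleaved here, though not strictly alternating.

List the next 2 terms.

32, 22

Positions follow the repeating pattern AABB; grouping by letter gives 2 tracks.
Subsequence A: 72, 62, 52, 42 — subtracting 10 each time.
Subsequence B: -22, -19, -16, -13 — arithmetic, step +3.
Term 9 comes from subsequence A (its 5th entry): 32.
The 10th slot belongs to subsequence A; its 6th term is 22.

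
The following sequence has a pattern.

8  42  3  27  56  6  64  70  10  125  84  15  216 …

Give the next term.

Taking every 3rd term gives 3 separate tracks.
Track A is 8, 27, 64, 125, 216, which is perfect cubes starting at 2³.
Track B is 42, 56, 70, 84, which is linear: a_n = 28 + 14·n.
Track C is 3, 6, 10, 15, which is triangular numbers n(n+1)/2 for n = 2, 3, ….
Term 14 comes from track B (its 5th entry): 98.

98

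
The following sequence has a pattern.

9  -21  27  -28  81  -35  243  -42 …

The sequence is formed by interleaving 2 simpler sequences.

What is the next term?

Odd-indexed and even-indexed terms follow separate rules.
Subsequence A = 9, 27, 81, 243: multiplying by 3 each time.
Subsequence B = -21, -28, -35, -42: subtracting 7 each time.
The 9th slot belongs to subsequence A; its 5th term is 729.

729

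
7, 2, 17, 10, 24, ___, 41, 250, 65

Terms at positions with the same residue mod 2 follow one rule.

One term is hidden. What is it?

50

The terms cycle through 2 interleaved subsequences.
Stream A: 7, 17, 24, 41, 65 — a Fibonacci-like recurrence a_n = a_{n-1} + a_{n-2}.
Stream B: 2, 10, ?, 250 — geometric, ×5 each step.
Stream B's pattern makes the blank 50.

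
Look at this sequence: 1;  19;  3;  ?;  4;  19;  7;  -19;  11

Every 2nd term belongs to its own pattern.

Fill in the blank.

The terms cycle through 2 interleaved subsequences.
Track A: 1, 3, 4, 7, 11 — Fibonacci-style (each term is the sum of the two before it).
Track B: 19, ?, 19, -19 — the oscillation 19·(−1)^(n+1).
Track B's pattern makes the blank -19.

-19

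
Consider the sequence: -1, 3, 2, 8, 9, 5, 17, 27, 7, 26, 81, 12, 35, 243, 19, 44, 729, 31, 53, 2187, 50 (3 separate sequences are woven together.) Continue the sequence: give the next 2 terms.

Taking every 3rd term gives 3 separate tracks.
Track A: -1, 8, 17, 26, 35, 44, 53 (arithmetic, step +9).
Track B: 3, 9, 27, 81, 243, 729, 2187 (powers 3^1, 3^2, 3^3, …).
Track C: 2, 5, 7, 12, 19, 31, 50 (a Fibonacci-like recurrence a_n = a_{n-1} + a_{n-2}).
Position 22 falls in track A as its term 8, giving 62.
Position 23 → track B, term 8 = 6561.

62, 6561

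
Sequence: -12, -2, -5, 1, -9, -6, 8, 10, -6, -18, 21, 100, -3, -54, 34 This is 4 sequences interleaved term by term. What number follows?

1000

Read the sequence 4 terms at a time; column i is its own pattern.
Subsequence A is -12, -9, -6, -3, which is arithmetic, step +3.
Subsequence B is -2, -6, -18, -54, which is a geometric progression (common ratio 3).
Subsequence C is -5, 8, 21, 34, which is arithmetic with common difference +13.
Subsequence D is 1, 10, 100, which is powers 10^0, 10^1, 10^2, ….
The 16th slot belongs to subsequence D; its 4th term is 1000.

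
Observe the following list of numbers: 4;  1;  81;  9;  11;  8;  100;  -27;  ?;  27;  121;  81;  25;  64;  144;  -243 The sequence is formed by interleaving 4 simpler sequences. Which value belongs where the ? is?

18

Read the sequence 4 terms at a time; column i is its own pattern.
Subsequence A: 4, 11, ?, 25 — linear: a_n = -3 + 7·n.
Subsequence B: 1, 8, 27, 64 — consecutive cubes n³ from n = 1.
Subsequence C: 81, 100, 121, 144 — consecutive squares n² from n = 9.
Subsequence D: 9, -27, 81, -243 — multiplying by -3 each time.
Subsequence A's pattern makes the blank 18.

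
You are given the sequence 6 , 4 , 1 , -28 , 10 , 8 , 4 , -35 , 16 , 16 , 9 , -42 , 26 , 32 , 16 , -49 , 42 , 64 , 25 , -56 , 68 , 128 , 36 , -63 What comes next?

Split by position mod 4: positions 1, 5, 9, … form one track, and each other residue class forms its own.
Subsequence A: 6, 10, 16, 26, 42, 68 (each term equals the sum of the previous two).
Subsequence B: 4, 8, 16, 32, 64, 128 (geometric with ratio 2).
Subsequence C: 1, 4, 9, 16, 25, 36 (consecutive squares n² from n = 1).
Subsequence D: -28, -35, -42, -49, -56, -63 (arithmetic, step −7).
Position 25 falls in subsequence A as its term 7, giving 110.

110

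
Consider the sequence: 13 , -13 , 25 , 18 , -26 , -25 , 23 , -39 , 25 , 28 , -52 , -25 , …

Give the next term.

33

Split by position mod 3: positions 1, 4, 7, … form one track, and each other residue class forms its own.
Track A is 13, 18, 23, 28, which is arithmetic with common difference +5.
Track B is -13, -26, -39, -52, which is linear: a_n = −13·n.
Track C is 25, -25, 25, -25, which is alternating ±25.
Term 13 comes from track A (its 5th entry): 33.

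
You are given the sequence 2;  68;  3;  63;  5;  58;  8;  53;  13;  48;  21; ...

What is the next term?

43

Split by position mod 2 into 2 tracks.
Track A: 2, 3, 5, 8, 13, 21. Fibonacci-style (each term is the sum of the two before it).
Track B: 68, 63, 58, 53, 48. Arithmetic, step −5.
Term 12 comes from track B (its 6th entry): 43.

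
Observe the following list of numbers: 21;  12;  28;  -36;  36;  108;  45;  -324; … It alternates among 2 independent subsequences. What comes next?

Positions 1, 3, 5, … form one subsequence and positions 2, 4, 6, … form another.
Track A: 21, 28, 36, 45 (the triangular numbers T_6, T_7, …).
Track B: 12, -36, 108, -324 (geometric, ×-3 each step).
Term 9 comes from track A (its 5th entry): 55.

55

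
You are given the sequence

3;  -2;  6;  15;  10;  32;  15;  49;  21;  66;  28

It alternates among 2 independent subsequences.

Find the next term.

83

Odd-indexed and even-indexed terms follow separate rules.
Track A: 3, 6, 10, 15, 21, 28 — the triangular numbers T_2, T_3, ….
Track B: -2, 15, 32, 49, 66 — linear: a_n = -19 + 17·n.
Position 12 → track B, term 6 = 83.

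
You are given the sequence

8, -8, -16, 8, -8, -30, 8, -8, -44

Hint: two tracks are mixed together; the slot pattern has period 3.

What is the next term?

8

Positions follow the repeating pattern AAB; grouping by letter gives 2 tracks.
Track A is 8, -8, 8, -8, 8, -8, which is the oscillation 8·(−1)^(n+1).
Track B is -16, -30, -44, which is linear: a_n = -2 − 14·n.
The 10th slot belongs to track A; its 7th term is 8.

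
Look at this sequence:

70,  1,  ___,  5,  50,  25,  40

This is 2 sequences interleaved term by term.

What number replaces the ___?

Taking every 2nd term gives 2 separate tracks.
Track A: 70, ?, 50, 40. Arithmetic with common difference −10.
Track B: 1, 5, 25. Powers 5^0, 5^1, 5^2, ….
Track A's pattern makes the blank 60.

60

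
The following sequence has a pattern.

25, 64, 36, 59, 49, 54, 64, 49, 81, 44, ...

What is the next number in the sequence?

Positions 1, 3, 5, … form one subsequence and positions 2, 4, 6, … form another.
Stream A = 25, 36, 49, 64, 81: the squares 5², 6², 7², ….
Stream B = 64, 59, 54, 49, 44: arithmetic, step −5.
Term 11 comes from stream A (its 6th entry): 100.

100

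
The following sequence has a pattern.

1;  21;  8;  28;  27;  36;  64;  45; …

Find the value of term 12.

66

Odd-indexed and even-indexed terms follow separate rules.
Subsequence A: 1, 8, 27, 64 (the cubes 1³, 2³, 3³, …).
Subsequence B: 21, 28, 36, 45 (triangular numbers starting at T_6).
Position 12 falls in subsequence B as its term 6, giving 66.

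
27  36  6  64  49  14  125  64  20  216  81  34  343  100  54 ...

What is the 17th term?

121

Split by position mod 3 into 3 tracks.
Subsequence A: 27, 64, 125, 216, 343 — consecutive cubes n³ from n = 3.
Subsequence B: 36, 49, 64, 81, 100 — consecutive squares n² from n = 6.
Subsequence C: 6, 14, 20, 34, 54 — Fibonacci-style (each term is the sum of the two before it).
The 17th slot belongs to subsequence B; its 6th term is 121.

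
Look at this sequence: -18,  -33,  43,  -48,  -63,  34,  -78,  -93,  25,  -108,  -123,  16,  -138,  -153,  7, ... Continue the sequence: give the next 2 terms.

-168, -183

Positions follow the repeating pattern AAB; grouping by letter gives 2 tracks.
Track A: -18, -33, -48, -63, -78, -93, -108, -123, -138, -153. Arithmetic, step −15.
Track B: 43, 34, 25, 16, 7. Arithmetic, step −9.
Position 16 → track A, term 11 = -168.
The 17th slot belongs to track A; its 12th term is -183.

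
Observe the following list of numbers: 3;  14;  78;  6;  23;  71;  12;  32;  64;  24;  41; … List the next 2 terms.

57, 48

Taking every 3rd term gives 3 separate tracks.
Subsequence A = 3, 6, 12, 24: a geometric progression (common ratio 2).
Subsequence B = 14, 23, 32, 41: arithmetic, step +9.
Subsequence C = 78, 71, 64: arithmetic with common difference −7.
Position 12 → subsequence C, term 4 = 57.
Position 13 falls in subsequence A as its term 5, giving 48.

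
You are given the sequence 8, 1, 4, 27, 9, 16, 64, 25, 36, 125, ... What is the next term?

49

Positions follow the repeating pattern ABB; grouping by letter gives 2 tracks.
Stream A: 8, 27, 64, 125. Perfect cubes starting at 2³.
Stream B: 1, 4, 9, 16, 25, 36. Consecutive squares n² from n = 1.
Term 11 comes from stream B (its 7th entry): 49.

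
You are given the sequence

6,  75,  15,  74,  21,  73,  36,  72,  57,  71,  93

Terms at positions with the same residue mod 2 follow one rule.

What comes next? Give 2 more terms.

70, 150

Split by position mod 2 into 2 tracks.
Track A is 6, 15, 21, 36, 57, 93, which is Fibonacci-style (each term is the sum of the two before it).
Track B is 75, 74, 73, 72, 71, which is arithmetic with common difference −1.
The 12th slot belongs to track B; its 6th term is 70.
The 13th slot belongs to track A; its 7th term is 150.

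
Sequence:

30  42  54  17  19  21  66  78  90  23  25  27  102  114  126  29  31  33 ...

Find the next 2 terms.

138, 150

Positions follow the repeating pattern AAABBB; grouping by letter gives 2 tracks.
Track A: 30, 42, 54, 66, 78, 90, 102, 114, 126. Linear: a_n = 18 + 12·n.
Track B: 17, 19, 21, 23, 25, 27, 29, 31, 33. Arithmetic, step +2.
Position 19 → track A, term 10 = 138.
Term 20 comes from track A (its 11th entry): 150.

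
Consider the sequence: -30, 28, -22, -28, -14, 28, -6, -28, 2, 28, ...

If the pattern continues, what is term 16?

Split by position mod 2 into 2 tracks.
Stream A is -30, -22, -14, -6, 2, which is arithmetic with common difference +8.
Stream B is 28, -28, 28, -28, 28, which is oscillating between 28 and -28.
Position 16 falls in stream B as its term 8, giving -28.

-28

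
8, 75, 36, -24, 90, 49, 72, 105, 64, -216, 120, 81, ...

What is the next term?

648

The terms cycle through 3 interleaved subsequences.
Subsequence A: 8, -24, 72, -216 — a geometric progression (common ratio -3).
Subsequence B: 75, 90, 105, 120 — linear: a_n = 60 + 15·n.
Subsequence C: 36, 49, 64, 81 — the squares 6², 7², 8², ….
Position 13 → subsequence A, term 5 = 648.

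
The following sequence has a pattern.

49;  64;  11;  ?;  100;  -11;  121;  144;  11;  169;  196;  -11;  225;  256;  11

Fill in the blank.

The slot pattern repeats as AAB (period 3), so there are 2 interleaved tracks.
Stream A: 49, 64, ?, 100, 121, 144, 169, 196, 225, 256. The squares 7², 8², 9², ….
Stream B: 11, -11, 11, -11, 11. The oscillation 11·(−1)^(n+1).
The gap is stream A's term 3; the rule gives 81.

81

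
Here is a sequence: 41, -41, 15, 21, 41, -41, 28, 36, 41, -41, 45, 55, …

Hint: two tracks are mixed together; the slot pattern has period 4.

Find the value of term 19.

91

The slot pattern repeats as AABB (period 4), so there are 2 interleaved tracks.
Track A: 41, -41, 41, -41, 41, -41 — oscillating between 41 and -41.
Track B: 15, 21, 28, 36, 45, 55 — the triangular numbers T_5, T_6, ….
The 19th slot belongs to track B; its 9th term is 91.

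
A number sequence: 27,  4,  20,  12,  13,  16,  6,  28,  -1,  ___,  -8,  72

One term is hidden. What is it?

44

Taking every 2nd term gives 2 separate tracks.
Stream A: 27, 20, 13, 6, -1, -8 — arithmetic with common difference −7.
Stream B: 4, 12, 16, 28, ?, 72 — a Fibonacci-like recurrence a_n = a_{n-1} + a_{n-2}.
Filling stream B at index 5 by its rule yields 44.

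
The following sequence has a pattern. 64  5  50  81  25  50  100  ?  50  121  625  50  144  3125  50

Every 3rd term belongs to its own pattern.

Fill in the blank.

Split by position mod 3 into 3 tracks.
Stream A: 64, 81, 100, 121, 144. The squares 8², 9², 10², ….
Stream B: 5, 25, ?, 625, 3125. Geometric with ratio 5.
Stream C: 50, 50, 50, 50, 50. Constant 50.
Filling stream B at index 3 by its rule yields 125.

125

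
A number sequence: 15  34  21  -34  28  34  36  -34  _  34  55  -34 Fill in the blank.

45

Taking every 2nd term gives 2 separate tracks.
Subsequence A = 15, 21, 28, 36, ?, 55: the triangular numbers T_5, T_6, ….
Subsequence B = 34, -34, 34, -34, 34, -34: oscillating between 34 and -34.
The gap is subsequence A's term 5; the rule gives 45.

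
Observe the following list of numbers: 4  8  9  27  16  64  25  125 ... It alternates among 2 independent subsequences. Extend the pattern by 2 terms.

Positions 1, 3, 5, … form one subsequence and positions 2, 4, 6, … form another.
Subsequence A is 4, 9, 16, 25, which is consecutive squares n² from n = 2.
Subsequence B is 8, 27, 64, 125, which is consecutive cubes n³ from n = 2.
The 9th slot belongs to subsequence A; its 5th term is 36.
Position 10 → subsequence B, term 5 = 216.

36, 216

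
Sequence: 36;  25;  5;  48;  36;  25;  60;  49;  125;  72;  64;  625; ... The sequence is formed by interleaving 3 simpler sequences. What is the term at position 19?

108

Split by position mod 3 into 3 tracks.
Track A: 36, 48, 60, 72 (arithmetic with common difference +12).
Track B: 25, 36, 49, 64 (the squares 5², 6², 7², …).
Track C: 5, 25, 125, 625 (successive powers of 5).
Position 19 falls in track A as its term 7, giving 108.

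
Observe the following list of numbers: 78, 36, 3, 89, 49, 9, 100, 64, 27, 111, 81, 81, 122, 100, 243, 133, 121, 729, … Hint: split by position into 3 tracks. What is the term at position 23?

169

Split by position mod 3 into 3 tracks.
Stream A: 78, 89, 100, 111, 122, 133. Linear: a_n = 67 + 11·n.
Stream B: 36, 49, 64, 81, 100, 121. The squares 6², 7², 8², ….
Stream C: 3, 9, 27, 81, 243, 729. Powers 3^1, 3^2, 3^3, ….
Position 23 → stream B, term 8 = 169.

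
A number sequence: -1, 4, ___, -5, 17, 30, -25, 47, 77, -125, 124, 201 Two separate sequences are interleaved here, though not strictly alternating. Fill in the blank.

Positions follow the repeating pattern ABB; grouping by letter gives 2 tracks.
Track A: -1, -5, -25, -125 (a geometric progression (common ratio 5)).
Track B: 4, ?, 17, 30, 47, 77, 124, 201 (Fibonacci-style (each term is the sum of the two before it)).
So the missing entry in track B is 13.

13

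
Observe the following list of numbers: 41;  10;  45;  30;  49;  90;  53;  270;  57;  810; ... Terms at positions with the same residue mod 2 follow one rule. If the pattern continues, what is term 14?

7290

Odd-indexed and even-indexed terms follow separate rules.
Track A = 41, 45, 49, 53, 57: linear: a_n = 37 + 4·n.
Track B = 10, 30, 90, 270, 810: a geometric progression (common ratio 3).
The 14th slot belongs to track B; its 7th term is 7290.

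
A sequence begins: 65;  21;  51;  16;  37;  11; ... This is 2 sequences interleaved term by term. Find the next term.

Split by position mod 2 into 2 tracks.
Stream A = 65, 51, 37: arithmetic with common difference −14.
Stream B = 21, 16, 11: subtracting 5 each time.
Position 7 falls in stream A as its term 4, giving 23.

23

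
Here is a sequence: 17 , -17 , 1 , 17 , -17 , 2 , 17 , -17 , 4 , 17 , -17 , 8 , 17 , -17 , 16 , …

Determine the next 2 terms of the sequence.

17, -17

The slot pattern repeats as AAB (period 3), so there are 2 interleaved tracks.
Subsequence A: 17, -17, 17, -17, 17, -17, 17, -17, 17, -17. Oscillating between 17 and -17.
Subsequence B: 1, 2, 4, 8, 16. Powers of 2.
Position 16 → subsequence A, term 11 = 17.
Term 17 comes from subsequence A (its 12th entry): -17.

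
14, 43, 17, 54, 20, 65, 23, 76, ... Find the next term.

Taking every 2nd term gives 2 separate tracks.
Subsequence A: 14, 17, 20, 23 (linear: a_n = 11 + 3·n).
Subsequence B: 43, 54, 65, 76 (arithmetic, step +11).
Position 9 falls in subsequence A as its term 5, giving 26.

26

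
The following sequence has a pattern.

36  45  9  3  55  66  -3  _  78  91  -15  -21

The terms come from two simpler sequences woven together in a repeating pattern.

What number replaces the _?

-9

The slot pattern repeats as AABB (period 4), so there are 2 interleaved tracks.
Stream A: 36, 45, 55, 66, 78, 91 (triangular numbers starting at T_8).
Stream B: 9, 3, -3, ?, -15, -21 (arithmetic with common difference −6).
So the missing entry in stream B is -9.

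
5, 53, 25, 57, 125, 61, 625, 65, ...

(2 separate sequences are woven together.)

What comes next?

3125

Positions 1, 3, 5, … form one subsequence and positions 2, 4, 6, … form another.
Stream A is 5, 25, 125, 625, which is successive powers of 5.
Stream B is 53, 57, 61, 65, which is linear: a_n = 49 + 4·n.
The 9th slot belongs to stream A; its 5th term is 3125.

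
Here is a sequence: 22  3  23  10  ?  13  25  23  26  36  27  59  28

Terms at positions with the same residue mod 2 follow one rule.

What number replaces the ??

Positions 1, 3, 5, … form one subsequence and positions 2, 4, 6, … form another.
Track A: 22, 23, ?, 25, 26, 27, 28. Arithmetic with common difference +1.
Track B: 3, 10, 13, 23, 36, 59. Each term equals the sum of the previous two.
Filling track A at index 3 by its rule yields 24.

24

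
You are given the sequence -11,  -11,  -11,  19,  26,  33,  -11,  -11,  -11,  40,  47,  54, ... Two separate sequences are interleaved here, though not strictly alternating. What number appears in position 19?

-11

Reading positions in blocks of 6 reveals the pattern AAABBB — 2 tracks woven together.
Subsequence A = -11, -11, -11, -11, -11, -11: always -11.
Subsequence B = 19, 26, 33, 40, 47, 54: arithmetic, step +7.
Position 19 falls in subsequence A as its term 10, giving -11.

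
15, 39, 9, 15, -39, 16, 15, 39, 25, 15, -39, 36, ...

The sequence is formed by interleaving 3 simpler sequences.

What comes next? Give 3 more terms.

15, 39, 49

Read the sequence 3 terms at a time; column i is its own pattern.
Track A = 15, 15, 15, 15: the constant sequence 15.
Track B = 39, -39, 39, -39: oscillating between 39 and -39.
Track C = 9, 16, 25, 36: the squares 3², 4², 5², ….
The 13th slot belongs to track A; its 5th term is 15.
The 14th slot belongs to track B; its 5th term is 39.
Position 15 falls in track C as its term 5, giving 49.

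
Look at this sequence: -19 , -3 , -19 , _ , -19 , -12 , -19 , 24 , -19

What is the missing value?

Odd-indexed and even-indexed terms follow separate rules.
Subsequence A = -19, -19, -19, -19, -19: constant -19.
Subsequence B = -3, ?, -12, 24: geometric, ×-2 each step.
Filling subsequence B at index 2 by its rule yields 6.

6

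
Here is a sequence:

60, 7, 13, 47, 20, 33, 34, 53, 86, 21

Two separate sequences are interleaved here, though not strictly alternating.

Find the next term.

Positions follow the repeating pattern ABB; grouping by letter gives 2 tracks.
Stream A: 60, 47, 34, 21 — arithmetic, step −13.
Stream B: 7, 13, 20, 33, 53, 86 — Fibonacci-style (each term is the sum of the two before it).
Position 11 → stream B, term 7 = 139.

139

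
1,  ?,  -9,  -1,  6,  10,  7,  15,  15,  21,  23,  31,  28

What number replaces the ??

3

Positions follow the repeating pattern AABB; grouping by letter gives 2 tracks.
Stream A: 1, ?, 6, 10, 15, 21, 28. Triangular numbers n(n+1)/2 for n = 1, 2, ….
Stream B: -9, -1, 7, 15, 23, 31. Linear: a_n = -17 + 8·n.
Filling stream A at index 2 by its rule yields 3.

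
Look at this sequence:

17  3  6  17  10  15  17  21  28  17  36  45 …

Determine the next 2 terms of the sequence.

17, 55

Positions follow the repeating pattern ABB; grouping by letter gives 2 tracks.
Stream A: 17, 17, 17, 17. Constant 17.
Stream B: 3, 6, 10, 15, 21, 28, 36, 45. The triangular numbers T_2, T_3, ….
Position 13 → stream A, term 5 = 17.
The 14th slot belongs to stream B; its 9th term is 55.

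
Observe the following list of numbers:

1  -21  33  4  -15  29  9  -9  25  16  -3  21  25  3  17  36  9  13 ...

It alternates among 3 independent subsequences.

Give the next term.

Taking every 3rd term gives 3 separate tracks.
Track A: 1, 4, 9, 16, 25, 36 (perfect squares starting at 1²).
Track B: -21, -15, -9, -3, 3, 9 (adding 6 each time).
Track C: 33, 29, 25, 21, 17, 13 (subtracting 4 each time).
Position 19 → track A, term 7 = 49.

49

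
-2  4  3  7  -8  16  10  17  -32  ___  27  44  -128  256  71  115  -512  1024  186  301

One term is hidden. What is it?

Reading positions in blocks of 4 reveals the pattern AABB — 2 tracks woven together.
Track A = -2, 4, -8, 16, -32, ?, -128, 256, -512, 1024: a geometric progression (common ratio -2).
Track B = 3, 7, 10, 17, 27, 44, 71, 115, 186, 301: each term equals the sum of the previous two.
The gap is track A's term 6; the rule gives 64.

64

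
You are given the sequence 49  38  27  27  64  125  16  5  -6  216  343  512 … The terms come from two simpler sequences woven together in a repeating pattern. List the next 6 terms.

-17, -28, -39, 729, 1000, 1331

Positions follow the repeating pattern AAABBB; grouping by letter gives 2 tracks.
Stream A: 49, 38, 27, 16, 5, -6 — arithmetic with common difference −11.
Stream B: 27, 64, 125, 216, 343, 512 — perfect cubes starting at 3³.
Term 13 comes from stream A (its 7th entry): -17.
Position 14 → stream A, term 8 = -28.
Position 15 → stream A, term 9 = -39.
Term 16 comes from stream B (its 7th entry): 729.
Term 17 comes from stream B (its 8th entry): 1000.
Term 18 comes from stream B (its 9th entry): 1331.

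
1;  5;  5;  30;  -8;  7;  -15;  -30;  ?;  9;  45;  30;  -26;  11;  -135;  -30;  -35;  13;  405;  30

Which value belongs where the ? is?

-17

Read the sequence 4 terms at a time; column i is its own pattern.
Subsequence A is 1, -8, ?, -26, -35, which is arithmetic with common difference −9.
Subsequence B is 5, 7, 9, 11, 13, which is adding 2 each time.
Subsequence C is 5, -15, 45, -135, 405, which is multiplying by -3 each time.
Subsequence D is 30, -30, 30, -30, 30, which is the oscillation 30·(−1)^(n+1).
So the missing entry in subsequence A is -17.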